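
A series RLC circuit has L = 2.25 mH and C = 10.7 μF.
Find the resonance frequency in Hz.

Step 1 — Resonance condition Im(Z)=0 gives ω₀ = 1/√(LC).
Step 2 — ω₀ = 1/√(0.00225·1.07e-05) = 6445 rad/s.
Step 3 — f₀ = ω₀/(2π) = 1026 Hz.

f₀ = 1026 Hz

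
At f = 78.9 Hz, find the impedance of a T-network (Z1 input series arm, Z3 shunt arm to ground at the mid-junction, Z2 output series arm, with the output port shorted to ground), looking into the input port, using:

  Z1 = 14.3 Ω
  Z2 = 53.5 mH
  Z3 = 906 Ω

Step 1 — Angular frequency: ω = 2π·f = 2π·78.9 = 495.7 rad/s.
Step 2 — Component impedances:
  Z1: Z = R = 14.3 Ω
  Z2: Z = jωL = j·495.7·0.0535 = 0 + j26.52 Ω
  Z3: Z = R = 906 Ω
Step 3 — With the output port shorted to ground, the output series arm Z2 runs from the junction to ground; the shunt arm Z3 also runs from the junction to ground. They appear in parallel: Z3 || Z2 = 0.7757 + j26.5 Ω.
Step 4 — Series with input arm Z1: Z_in = Z1 + (Z3 || Z2) = 15.08 + j26.5 Ω = 30.49∠60.4° Ω.

Z = 15.08 + j26.5 Ω = 30.49∠60.4° Ω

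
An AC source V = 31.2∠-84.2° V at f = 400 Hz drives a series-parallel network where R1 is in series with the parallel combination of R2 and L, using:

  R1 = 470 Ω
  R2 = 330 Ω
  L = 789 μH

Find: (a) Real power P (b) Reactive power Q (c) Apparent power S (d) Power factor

Step 1 — Angular frequency: ω = 2π·f = 2π·400 = 2513 rad/s.
Step 2 — Component impedances:
  R1: Z = R = 470 Ω
  R2: Z = R = 330 Ω
  L: Z = jωL = j·2513·0.000789 = 0 + j1.983 Ω
Step 3 — Parallel branch: R2 || L = 1/(1/R2 + 1/L) = 0.01192 + j1.983 Ω.
Step 4 — Series with R1: Z_total = R1 + (R2 || L) = 470 + j1.983 Ω = 470∠0.2° Ω.
Step 5 — Source phasor: V = 31.2∠-84.2° V = 3.153 - j31.04 V.
Step 6 — Current: I = V / Z = 0.00643 - j0.06607 A = 0.06638∠-84.4° A.
Step 7 — Complex power: S = V·I* = 2.071 + j0.008737 VA.
Step 8 — Real power: P = Re(S) = 2.071 W.
Step 9 — Reactive power: Q = Im(S) = 0.008737 VAR.
Step 10 — Apparent power: |S| = 2.071 VA.
Step 11 — Power factor: PF = P/|S| = 1 (lagging).

(a) P = 2.071 W  (b) Q = 0.008737 VAR  (c) S = 2.071 VA  (d) PF = 1 (lagging)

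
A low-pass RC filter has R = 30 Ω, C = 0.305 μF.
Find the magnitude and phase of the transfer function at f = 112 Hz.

Step 1 — Angular frequency: ω = 2π·112 = 703.7 rad/s.
Step 2 — Transfer function: H(jω) = 1/(1 + jωRC).
Step 3 — Denominator: 1 + jωRC = 1 + j·703.7·30·3.05e-07 = 1 + j0.006439.
Step 4 — H = 1 - j0.006439.
Step 5 — Magnitude: |H| = 1 (-0.0 dB); phase: φ = -0.4°.

|H| = 1 (-0.0 dB), φ = -0.4°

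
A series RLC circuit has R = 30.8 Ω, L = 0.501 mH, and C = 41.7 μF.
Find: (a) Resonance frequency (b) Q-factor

Step 1 — Resonance condition Im(Z)=0 gives ω₀ = 1/√(LC).
Step 2 — ω₀ = 1/√(0.000501·4.17e-05) = 6919 rad/s.
Step 3 — f₀ = ω₀/(2π) = 1101 Hz.
Step 4 — Series Q: Q = ω₀L/R = 6919·0.000501/30.8 = 0.1125.

(a) f₀ = 1101 Hz  (b) Q = 0.1125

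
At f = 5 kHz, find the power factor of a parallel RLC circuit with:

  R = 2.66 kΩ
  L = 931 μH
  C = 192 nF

Step 1 — Angular frequency: ω = 2π·f = 2π·5000 = 3.142e+04 rad/s.
Step 2 — Component impedances:
  R: Z = R = 2660 Ω
  L: Z = jωL = j·3.142e+04·0.000931 = 0 + j29.25 Ω
  C: Z = 1/(jωC) = -j/(ω·C) = 0 - j165.8 Ω
Step 3 — Parallel combination: 1/Z_total = 1/R + 1/L + 1/C; Z_total = 0.4741 + j35.51 Ω = 35.51∠89.2° Ω.
Step 4 — Power factor: PF = cos(φ) = Re(Z)/|Z| = 0.4741/35.51 = 0.01335.
Step 5 — Type: Im(Z) = 35.51 ⇒ lagging (phase φ = 89.2°).

PF = 0.01335 (lagging, φ = 89.2°)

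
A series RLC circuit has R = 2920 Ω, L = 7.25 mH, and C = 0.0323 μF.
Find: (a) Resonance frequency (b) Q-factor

Step 1 — Resonance condition Im(Z)=0 gives ω₀ = 1/√(LC).
Step 2 — ω₀ = 1/√(0.00725·3.23e-08) = 6.535e+04 rad/s.
Step 3 — f₀ = ω₀/(2π) = 1.04e+04 Hz.
Step 4 — Series Q: Q = ω₀L/R = 6.535e+04·0.00725/2920 = 0.1623.

(a) f₀ = 1.04e+04 Hz  (b) Q = 0.1623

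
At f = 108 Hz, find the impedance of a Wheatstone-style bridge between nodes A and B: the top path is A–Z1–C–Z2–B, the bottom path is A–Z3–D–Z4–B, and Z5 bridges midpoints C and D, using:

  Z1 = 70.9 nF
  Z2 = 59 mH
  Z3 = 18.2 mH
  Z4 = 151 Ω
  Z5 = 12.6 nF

Step 1 — Angular frequency: ω = 2π·f = 2π·108 = 678.6 rad/s.
Step 2 — Component impedances:
  Z1: Z = 1/(jωC) = -j/(ω·C) = 0 - j2.079e+04 Ω
  Z2: Z = jωL = j·678.6·0.059 = 0 + j40.04 Ω
  Z3: Z = jωL = j·678.6·0.0182 = 0 + j12.35 Ω
  Z4: Z = R = 151 Ω
  Z5: Z = 1/(jωC) = -j/(ω·C) = 0 - j1.17e+05 Ω
Step 3 — Bridge requires nodal analysis (the Z5 bridge couples midpoints C and D, so the two paths cannot be reduced to a simple series/parallel combination). Setting node B to ground and injecting 1 A at node A, the 3-node admittance system at A, C, D solves to V_A = Z_AB = 151.2 + j11.06 Ω = 151.6∠4.2° Ω.

Z = 151.2 + j11.06 Ω = 151.6∠4.2° Ω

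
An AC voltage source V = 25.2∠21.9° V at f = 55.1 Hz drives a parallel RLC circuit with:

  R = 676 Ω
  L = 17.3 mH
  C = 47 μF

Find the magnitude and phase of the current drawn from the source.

Step 1 — Angular frequency: ω = 2π·f = 2π·55.1 = 346.2 rad/s.
Step 2 — Component impedances:
  R: Z = R = 676 Ω
  L: Z = jωL = j·346.2·0.0173 = 0 + j5.989 Ω
  C: Z = 1/(jωC) = -j/(ω·C) = 0 - j61.46 Ω
Step 3 — Parallel combination: 1/Z_total = 1/R + 1/L + 1/C; Z_total = 0.06514 + j6.635 Ω = 6.636∠89.4° Ω.
Step 4 — Source phasor: V = 25.2∠21.9° V = 23.38 + j9.399 V.
Step 5 — Ohm's law: I = V / Z_total = (23.38 + j9.399) / (0.06514 + j6.635) = 1.451 - j3.51 A.
Step 6 — Convert to polar: |I| = 3.798 A, ∠I = -67.5°.

I = 3.798∠-67.5° A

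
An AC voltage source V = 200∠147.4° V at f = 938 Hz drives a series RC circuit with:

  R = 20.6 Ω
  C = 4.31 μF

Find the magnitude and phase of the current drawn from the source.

Step 1 — Angular frequency: ω = 2π·f = 2π·938 = 5894 rad/s.
Step 2 — Component impedances:
  R: Z = R = 20.6 Ω
  C: Z = 1/(jωC) = -j/(ω·C) = 0 - j39.37 Ω
Step 3 — Series combination: Z_total = R + C = 20.6 - j39.37 Ω = 44.43∠-62.4° Ω.
Step 4 — Source phasor: V = 200∠147.4° V = -168.5 + j107.8 V.
Step 5 — Ohm's law: I = V / Z_total = (-168.5 + j107.8) / (20.6 - j39.37) = -3.907 - j2.236 A.
Step 6 — Convert to polar: |I| = 4.501 A, ∠I = -150.2°.

I = 4.501∠-150.2° A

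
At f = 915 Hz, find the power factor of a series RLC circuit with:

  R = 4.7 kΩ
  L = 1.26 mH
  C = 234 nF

Step 1 — Angular frequency: ω = 2π·f = 2π·915 = 5749 rad/s.
Step 2 — Component impedances:
  R: Z = R = 4700 Ω
  L: Z = jωL = j·5749·0.00126 = 0 + j7.244 Ω
  C: Z = 1/(jωC) = -j/(ω·C) = 0 - j743.3 Ω
Step 3 — Series combination: Z_total = R + L + C = 4700 - j736.1 Ω = 4757∠-8.9° Ω.
Step 4 — Power factor: PF = cos(φ) = Re(Z)/|Z| = 4700/4757 = 0.988.
Step 5 — Type: Im(Z) = -736.1 ⇒ leading (phase φ = -8.9°).

PF = 0.988 (leading, φ = -8.9°)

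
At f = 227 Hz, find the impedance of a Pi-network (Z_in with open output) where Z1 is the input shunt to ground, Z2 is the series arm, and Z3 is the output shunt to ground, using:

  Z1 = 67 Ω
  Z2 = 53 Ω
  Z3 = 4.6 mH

Step 1 — Angular frequency: ω = 2π·f = 2π·227 = 1426 rad/s.
Step 2 — Component impedances:
  Z1: Z = R = 67 Ω
  Z2: Z = R = 53 Ω
  Z3: Z = jωL = j·1426·0.0046 = 0 + j6.561 Ω
Step 3 — With open output, the series arm Z2 and the output shunt Z3 appear in series to ground: Z2 + Z3 = 53 + j6.561 Ω.
Step 4 — Parallel with input shunt Z1: Z_in = Z1 || (Z2 + Z3) = 29.7 + j2.039 Ω = 29.77∠3.9° Ω.

Z = 29.7 + j2.039 Ω = 29.77∠3.9° Ω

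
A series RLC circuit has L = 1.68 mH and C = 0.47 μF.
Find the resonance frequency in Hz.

Step 1 — Resonance condition Im(Z)=0 gives ω₀ = 1/√(LC).
Step 2 — ω₀ = 1/√(0.00168·4.7e-07) = 3.559e+04 rad/s.
Step 3 — f₀ = ω₀/(2π) = 5664 Hz.

f₀ = 5664 Hz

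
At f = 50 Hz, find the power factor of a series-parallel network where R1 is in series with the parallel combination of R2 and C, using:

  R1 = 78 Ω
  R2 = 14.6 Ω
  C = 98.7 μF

Step 1 — Angular frequency: ω = 2π·f = 2π·50 = 314.2 rad/s.
Step 2 — Component impedances:
  R1: Z = R = 78 Ω
  R2: Z = R = 14.6 Ω
  C: Z = 1/(jωC) = -j/(ω·C) = 0 - j32.25 Ω
Step 3 — Parallel branch: R2 || C = 1/(1/R2 + 1/C) = 12.12 - j5.485 Ω.
Step 4 — Series with R1: Z_total = R1 + (R2 || C) = 90.12 - j5.485 Ω = 90.28∠-3.5° Ω.
Step 5 — Power factor: PF = cos(φ) = Re(Z)/|Z| = 90.12/90.28 = 0.9982.
Step 6 — Type: Im(Z) = -5.485 ⇒ leading (phase φ = -3.5°).

PF = 0.9982 (leading, φ = -3.5°)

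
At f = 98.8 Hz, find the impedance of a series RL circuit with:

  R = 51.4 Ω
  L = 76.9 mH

Step 1 — Angular frequency: ω = 2π·f = 2π·98.8 = 620.8 rad/s.
Step 2 — Component impedances:
  R: Z = R = 51.4 Ω
  L: Z = jωL = j·620.8·0.0769 = 0 + j47.74 Ω
Step 3 — Series combination: Z_total = R + L = 51.4 + j47.74 Ω = 70.15∠42.9° Ω.

Z = 51.4 + j47.74 Ω = 70.15∠42.9° Ω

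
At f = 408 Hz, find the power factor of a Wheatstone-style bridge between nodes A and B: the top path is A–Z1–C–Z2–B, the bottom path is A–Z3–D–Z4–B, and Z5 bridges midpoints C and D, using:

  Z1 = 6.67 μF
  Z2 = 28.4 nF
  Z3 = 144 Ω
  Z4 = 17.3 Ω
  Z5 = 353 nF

Step 1 — Angular frequency: ω = 2π·f = 2π·408 = 2564 rad/s.
Step 2 — Component impedances:
  Z1: Z = 1/(jωC) = -j/(ω·C) = 0 - j58.48 Ω
  Z2: Z = 1/(jωC) = -j/(ω·C) = 0 - j1.374e+04 Ω
  Z3: Z = R = 144 Ω
  Z4: Z = R = 17.3 Ω
  Z5: Z = 1/(jωC) = -j/(ω·C) = 0 - j1105 Ω
Step 3 — Bridge requires nodal analysis (the Z5 bridge couples midpoints C and D, so the two paths cannot be reduced to a simple series/parallel combination). Setting node B to ground and injecting 1 A at node A, the 3-node admittance system at A, C, D solves to V_A = Z_AB = 158.7 - j19.2 Ω = 159.9∠-6.9° Ω.
Step 4 — Power factor: PF = cos(φ) = Re(Z)/|Z| = 158.743/159.9 = 0.9928.
Step 5 — Type: Im(Z) = -19.2 ⇒ leading (phase φ = -6.9°).

PF = 0.9928 (leading, φ = -6.9°)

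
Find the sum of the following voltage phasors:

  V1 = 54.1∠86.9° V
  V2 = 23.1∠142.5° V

Step 1 — Convert each phasor to rectangular form:
  V1 = 54.1·(cos(86.9°) + j·sin(86.9°)) = 2.926 + j54.02 V
  V2 = 23.1·(cos(142.5°) + j·sin(142.5°)) = -18.33 + j14.06 V
Step 2 — Sum components: V_total = -15.4 + j68.08 V.
Step 3 — Convert to polar: |V_total| = 69.8 V, ∠V_total = 102.7°.

V_total = 69.8∠102.7° V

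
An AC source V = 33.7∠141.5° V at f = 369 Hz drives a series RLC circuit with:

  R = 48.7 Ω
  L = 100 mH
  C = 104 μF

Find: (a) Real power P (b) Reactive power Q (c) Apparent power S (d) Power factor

Step 1 — Angular frequency: ω = 2π·f = 2π·369 = 2318 rad/s.
Step 2 — Component impedances:
  R: Z = R = 48.7 Ω
  L: Z = jωL = j·2318·0.1 = 0 + j231.8 Ω
  C: Z = 1/(jωC) = -j/(ω·C) = 0 - j4.147 Ω
Step 3 — Series combination: Z_total = R + L + C = 48.7 + j227.7 Ω = 232.9∠77.9° Ω.
Step 4 — Source phasor: V = 33.7∠141.5° V = -26.37 + j20.98 V.
Step 5 — Current: I = V / Z = 0.06441 + j0.1296 A = 0.1447∠63.6° A.
Step 6 — Complex power: S = V·I* = 1.02 + j4.769 VA.
Step 7 — Real power: P = Re(S) = 1.02 W.
Step 8 — Reactive power: Q = Im(S) = 4.769 VAR.
Step 9 — Apparent power: |S| = 4.877 VA.
Step 10 — Power factor: PF = P/|S| = 0.2091 (lagging).

(a) P = 1.02 W  (b) Q = 4.769 VAR  (c) S = 4.877 VA  (d) PF = 0.2091 (lagging)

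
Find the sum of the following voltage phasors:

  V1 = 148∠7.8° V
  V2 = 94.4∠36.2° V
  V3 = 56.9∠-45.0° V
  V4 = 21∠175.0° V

Step 1 — Convert each phasor to rectangular form:
  V1 = 148·(cos(7.8°) + j·sin(7.8°)) = 146.6 + j20.09 V
  V2 = 94.4·(cos(36.2°) + j·sin(36.2°)) = 76.18 + j55.75 V
  V3 = 56.9·(cos(-45.0°) + j·sin(-45.0°)) = 40.23 - j40.23 V
  V4 = 21·(cos(175.0°) + j·sin(175.0°)) = -20.92 + j1.83 V
Step 2 — Sum components: V_total = 242.1 + j37.43 V.
Step 3 — Convert to polar: |V_total| = 245 V, ∠V_total = 8.8°.

V_total = 245∠8.8° V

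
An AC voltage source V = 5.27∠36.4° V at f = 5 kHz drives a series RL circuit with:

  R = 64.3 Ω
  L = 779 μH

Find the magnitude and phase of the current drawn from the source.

Step 1 — Angular frequency: ω = 2π·f = 2π·5000 = 3.142e+04 rad/s.
Step 2 — Component impedances:
  R: Z = R = 64.3 Ω
  L: Z = jωL = j·3.142e+04·0.000779 = 0 + j24.47 Ω
Step 3 — Series combination: Z_total = R + L = 64.3 + j24.47 Ω = 68.8∠20.8° Ω.
Step 4 — Source phasor: V = 5.27∠36.4° V = 4.242 + j3.127 V.
Step 5 — Ohm's law: I = V / Z_total = (4.242 + j3.127) / (64.3 + j24.47) = 0.07379 + j0.02055 A.
Step 6 — Convert to polar: |I| = 0.0766 A, ∠I = 15.6°.

I = 0.0766∠15.6° A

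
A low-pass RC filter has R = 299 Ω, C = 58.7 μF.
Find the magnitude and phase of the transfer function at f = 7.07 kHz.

Step 1 — Angular frequency: ω = 2π·7070 = 4.442e+04 rad/s.
Step 2 — Transfer function: H(jω) = 1/(1 + jωRC).
Step 3 — Denominator: 1 + jωRC = 1 + j·4.442e+04·299·5.87e-05 = 1 + j779.7.
Step 4 — H = 1.645e-06 - j0.001283.
Step 5 — Magnitude: |H| = 0.001283 (-57.8 dB); phase: φ = -89.9°.

|H| = 0.001283 (-57.8 dB), φ = -89.9°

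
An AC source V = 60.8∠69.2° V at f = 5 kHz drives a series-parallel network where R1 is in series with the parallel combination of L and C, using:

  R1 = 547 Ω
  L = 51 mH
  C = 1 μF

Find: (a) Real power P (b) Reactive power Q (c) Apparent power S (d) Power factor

Step 1 — Angular frequency: ω = 2π·f = 2π·5000 = 3.142e+04 rad/s.
Step 2 — Component impedances:
  R1: Z = R = 547 Ω
  L: Z = jωL = j·3.142e+04·0.051 = 0 + j1602 Ω
  C: Z = 1/(jωC) = -j/(ω·C) = 0 - j31.83 Ω
Step 3 — Parallel branch: L || C = 1/(1/L + 1/C) = 0 - j32.48 Ω.
Step 4 — Series with R1: Z_total = R1 + (L || C) = 547 - j32.48 Ω = 548∠-3.4° Ω.
Step 5 — Source phasor: V = 60.8∠69.2° V = 21.59 + j56.84 V.
Step 6 — Current: I = V / Z = 0.03318 + j0.1059 A = 0.111∠72.6° A.
Step 7 — Complex power: S = V·I* = 6.734 - j0.3998 VA.
Step 8 — Real power: P = Re(S) = 6.734 W.
Step 9 — Reactive power: Q = Im(S) = -0.3998 VAR.
Step 10 — Apparent power: |S| = 6.746 VA.
Step 11 — Power factor: PF = P/|S| = 0.9982 (leading).

(a) P = 6.734 W  (b) Q = -0.3998 VAR  (c) S = 6.746 VA  (d) PF = 0.9982 (leading)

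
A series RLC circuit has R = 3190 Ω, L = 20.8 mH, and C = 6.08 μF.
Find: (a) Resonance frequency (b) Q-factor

Step 1 — Resonance condition Im(Z)=0 gives ω₀ = 1/√(LC).
Step 2 — ω₀ = 1/√(0.0208·6.08e-06) = 2812 rad/s.
Step 3 — f₀ = ω₀/(2π) = 447.5 Hz.
Step 4 — Series Q: Q = ω₀L/R = 2812·0.0208/3190 = 0.01834.

(a) f₀ = 447.5 Hz  (b) Q = 0.01834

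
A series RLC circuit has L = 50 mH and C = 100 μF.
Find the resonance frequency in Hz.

Step 1 — Resonance condition Im(Z)=0 gives ω₀ = 1/√(LC).
Step 2 — ω₀ = 1/√(0.05·0.0001) = 447.2 rad/s.
Step 3 — f₀ = ω₀/(2π) = 71.18 Hz.

f₀ = 71.18 Hz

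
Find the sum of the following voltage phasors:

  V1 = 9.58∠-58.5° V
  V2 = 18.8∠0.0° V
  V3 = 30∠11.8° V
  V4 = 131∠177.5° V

Step 1 — Convert each phasor to rectangular form:
  V1 = 9.58·(cos(-58.5°) + j·sin(-58.5°)) = 5.006 - j8.168 V
  V2 = 18.8·(cos(0.0°) + j·sin(0.0°)) = 18.8 V
  V3 = 30·(cos(11.8°) + j·sin(11.8°)) = 29.37 + j6.135 V
  V4 = 131·(cos(177.5°) + j·sin(177.5°)) = -130.9 + j5.714 V
Step 2 — Sum components: V_total = -77.7 + j3.681 V.
Step 3 — Convert to polar: |V_total| = 77.79 V, ∠V_total = 177.3°.

V_total = 77.79∠177.3° V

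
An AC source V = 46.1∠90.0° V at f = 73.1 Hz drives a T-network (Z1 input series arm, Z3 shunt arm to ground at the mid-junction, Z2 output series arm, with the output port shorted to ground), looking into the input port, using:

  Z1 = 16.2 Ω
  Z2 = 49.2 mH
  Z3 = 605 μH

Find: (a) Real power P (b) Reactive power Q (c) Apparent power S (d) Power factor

Step 1 — Angular frequency: ω = 2π·f = 2π·73.1 = 459.3 rad/s.
Step 2 — Component impedances:
  Z1: Z = R = 16.2 Ω
  Z2: Z = jωL = j·459.3·0.0492 = 0 + j22.6 Ω
  Z3: Z = jωL = j·459.3·0.000605 = 0 + j0.2779 Ω
Step 3 — With the output port shorted to ground, the output series arm Z2 runs from the junction to ground; the shunt arm Z3 also runs from the junction to ground. They appear in parallel: Z3 || Z2 = 0 + j0.2745 Ω.
Step 4 — Series with input arm Z1: Z_in = Z1 + (Z3 || Z2) = 16.2 + j0.2745 Ω = 16.2∠1.0° Ω.
Step 5 — Source phasor: V = 46.1∠90.0° V = 0 + j46.1 V.
Step 6 — Current: I = V / Z = 0.0482 + j2.845 A = 2.845∠89.0° A.
Step 7 — Complex power: S = V·I* = 131.1 + j2.222 VA.
Step 8 — Real power: P = Re(S) = 131.1 W.
Step 9 — Reactive power: Q = Im(S) = 2.222 VAR.
Step 10 — Apparent power: |S| = 131.2 VA.
Step 11 — Power factor: PF = P/|S| = 0.9999 (lagging).

(a) P = 131.1 W  (b) Q = 2.222 VAR  (c) S = 131.2 VA  (d) PF = 0.9999 (lagging)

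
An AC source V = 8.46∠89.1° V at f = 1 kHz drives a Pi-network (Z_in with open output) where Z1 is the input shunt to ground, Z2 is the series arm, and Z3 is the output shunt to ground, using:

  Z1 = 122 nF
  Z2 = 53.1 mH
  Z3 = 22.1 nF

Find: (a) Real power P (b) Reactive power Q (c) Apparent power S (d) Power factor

Step 1 — Angular frequency: ω = 2π·f = 2π·1000 = 6283 rad/s.
Step 2 — Component impedances:
  Z1: Z = 1/(jωC) = -j/(ω·C) = 0 - j1305 Ω
  Z2: Z = jωL = j·6283·0.0531 = 0 + j333.6 Ω
  Z3: Z = 1/(jωC) = -j/(ω·C) = 0 - j7202 Ω
Step 3 — With open output, the series arm Z2 and the output shunt Z3 appear in series to ground: Z2 + Z3 = 0 - j6868 Ω.
Step 4 — Parallel with input shunt Z1: Z_in = Z1 || (Z2 + Z3) = 0 - j1096 Ω = 1096∠-90.0° Ω.
Step 5 — Source phasor: V = 8.46∠89.1° V = 0.1329 + j8.459 V.
Step 6 — Current: I = V / Z = -0.007716 + j0.0001212 A = 0.007717∠179.1° A.
Step 7 — Complex power: S = V·I* = 0 - j0.06528 VA.
Step 8 — Real power: P = Re(S) = 0 W.
Step 9 — Reactive power: Q = Im(S) = -0.06528 VAR.
Step 10 — Apparent power: |S| = 0.06528 VA.
Step 11 — Power factor: PF = P/|S| = 0 (leading).

(a) P = 0 W  (b) Q = -0.06528 VAR  (c) S = 0.06528 VA  (d) PF = 0 (leading)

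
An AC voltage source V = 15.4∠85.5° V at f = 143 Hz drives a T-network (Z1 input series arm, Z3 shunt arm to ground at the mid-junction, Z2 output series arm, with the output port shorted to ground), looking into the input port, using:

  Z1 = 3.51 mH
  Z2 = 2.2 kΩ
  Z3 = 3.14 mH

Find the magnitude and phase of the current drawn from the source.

Step 1 — Angular frequency: ω = 2π·f = 2π·143 = 898.5 rad/s.
Step 2 — Component impedances:
  Z1: Z = jωL = j·898.5·0.00351 = 0 + j3.154 Ω
  Z2: Z = R = 2200 Ω
  Z3: Z = jωL = j·898.5·0.00314 = 0 + j2.821 Ω
Step 3 — With the output port shorted to ground, the output series arm Z2 runs from the junction to ground; the shunt arm Z3 also runs from the junction to ground. They appear in parallel: Z3 || Z2 = 0.003618 + j2.821 Ω.
Step 4 — Series with input arm Z1: Z_in = Z1 + (Z3 || Z2) = 0.003618 + j5.975 Ω = 5.975∠90.0° Ω.
Step 5 — Source phasor: V = 15.4∠85.5° V = 1.208 + j15.35 V.
Step 6 — Ohm's law: I = V / Z_total = (1.208 + j15.35) / (0.003618 + j5.975) = 2.57 - j0.2007 A.
Step 7 — Convert to polar: |I| = 2.577 A, ∠I = -4.5°.

I = 2.577∠-4.5° A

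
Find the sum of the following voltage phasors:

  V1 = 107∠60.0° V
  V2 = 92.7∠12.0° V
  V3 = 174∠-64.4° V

Step 1 — Convert each phasor to rectangular form:
  V1 = 107·(cos(60.0°) + j·sin(60.0°)) = 53.5 + j92.66 V
  V2 = 92.7·(cos(12.0°) + j·sin(12.0°)) = 90.67 + j19.27 V
  V3 = 174·(cos(-64.4°) + j·sin(-64.4°)) = 75.18 - j156.9 V
Step 2 — Sum components: V_total = 219.4 - j44.98 V.
Step 3 — Convert to polar: |V_total| = 223.9 V, ∠V_total = -11.6°.

V_total = 223.9∠-11.6° V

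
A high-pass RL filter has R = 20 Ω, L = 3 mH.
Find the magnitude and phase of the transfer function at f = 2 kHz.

Step 1 — Angular frequency: ω = 2π·2000 = 1.257e+04 rad/s.
Step 2 — Transfer function: H(jω) = jωL/(R + jωL).
Step 3 — Numerator jωL = j·37.7; denominator R + jωL = 20 + j37.7.
Step 4 — H = 0.7804 + j0.414.
Step 5 — Magnitude: |H| = 0.8834 (-1.1 dB); phase: φ = 27.9°.

|H| = 0.8834 (-1.1 dB), φ = 27.9°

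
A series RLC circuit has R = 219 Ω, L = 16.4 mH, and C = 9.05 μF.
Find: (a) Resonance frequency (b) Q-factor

Step 1 — Resonance condition Im(Z)=0 gives ω₀ = 1/√(LC).
Step 2 — ω₀ = 1/√(0.0164·9.05e-06) = 2596 rad/s.
Step 3 — f₀ = ω₀/(2π) = 413.1 Hz.
Step 4 — Series Q: Q = ω₀L/R = 2596·0.0164/219 = 0.1944.

(a) f₀ = 413.1 Hz  (b) Q = 0.1944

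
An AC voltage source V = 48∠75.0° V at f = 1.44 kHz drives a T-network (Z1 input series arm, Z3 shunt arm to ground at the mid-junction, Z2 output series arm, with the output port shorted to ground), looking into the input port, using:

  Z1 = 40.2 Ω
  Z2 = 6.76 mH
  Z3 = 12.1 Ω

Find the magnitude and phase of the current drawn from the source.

Step 1 — Angular frequency: ω = 2π·f = 2π·1440 = 9048 rad/s.
Step 2 — Component impedances:
  Z1: Z = R = 40.2 Ω
  Z2: Z = jωL = j·9048·0.00676 = 0 + j61.16 Ω
  Z3: Z = R = 12.1 Ω
Step 3 — With the output port shorted to ground, the output series arm Z2 runs from the junction to ground; the shunt arm Z3 also runs from the junction to ground. They appear in parallel: Z3 || Z2 = 11.64 + j2.304 Ω.
Step 4 — Series with input arm Z1: Z_in = Z1 + (Z3 || Z2) = 51.84 + j2.304 Ω = 51.9∠2.5° Ω.
Step 5 — Source phasor: V = 48∠75.0° V = 12.42 + j46.36 V.
Step 6 — Ohm's law: I = V / Z_total = (12.42 + j46.36) / (51.84 + j2.304) = 0.2788 + j0.8819 A.
Step 7 — Convert to polar: |I| = 0.9249 A, ∠I = 72.5°.

I = 0.9249∠72.5° A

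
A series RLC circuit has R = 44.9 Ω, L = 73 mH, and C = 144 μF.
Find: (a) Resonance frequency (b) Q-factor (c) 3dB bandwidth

Step 1 — Resonance: ω₀ = 1/√(LC) = 1/√(0.073·0.000144) = 308.4 rad/s.
Step 2 — f₀ = ω₀/(2π) = 49.09 Hz.
Step 3 — Series Q: Q = ω₀L/R = 308.4·0.073/44.9 = 0.5015.
Step 4 — Bandwidth: Δω = ω₀/Q = 615.1 rad/s; BW = Δω/(2π) = 97.89 Hz.

(a) f₀ = 49.09 Hz  (b) Q = 0.5015  (c) BW = 97.89 Hz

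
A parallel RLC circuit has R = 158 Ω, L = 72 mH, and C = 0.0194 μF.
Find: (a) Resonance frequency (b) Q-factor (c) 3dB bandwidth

Step 1 — Resonance: ω₀ = 1/√(LC) = 1/√(0.072·1.94e-08) = 2.676e+04 rad/s.
Step 2 — f₀ = ω₀/(2π) = 4258 Hz.
Step 3 — Parallel Q: Q = R/(ω₀L) = 158/(2.676e+04·0.072) = 0.08201.
Step 4 — Bandwidth: Δω = ω₀/Q = 3.262e+05 rad/s; BW = Δω/(2π) = 5.192e+04 Hz.

(a) f₀ = 4258 Hz  (b) Q = 0.08201  (c) BW = 5.192e+04 Hz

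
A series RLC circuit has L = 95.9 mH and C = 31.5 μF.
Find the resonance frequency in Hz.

Step 1 — Resonance condition Im(Z)=0 gives ω₀ = 1/√(LC).
Step 2 — ω₀ = 1/√(0.0959·3.15e-05) = 575.4 rad/s.
Step 3 — f₀ = ω₀/(2π) = 91.57 Hz.

f₀ = 91.57 Hz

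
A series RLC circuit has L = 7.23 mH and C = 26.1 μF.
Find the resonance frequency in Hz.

Step 1 — Resonance condition Im(Z)=0 gives ω₀ = 1/√(LC).
Step 2 — ω₀ = 1/√(0.00723·2.61e-05) = 2302 rad/s.
Step 3 — f₀ = ω₀/(2π) = 366.4 Hz.

f₀ = 366.4 Hz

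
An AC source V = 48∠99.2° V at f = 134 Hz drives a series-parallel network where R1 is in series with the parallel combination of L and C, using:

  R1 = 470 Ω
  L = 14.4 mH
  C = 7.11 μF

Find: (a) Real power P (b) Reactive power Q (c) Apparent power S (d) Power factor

Step 1 — Angular frequency: ω = 2π·f = 2π·134 = 841.9 rad/s.
Step 2 — Component impedances:
  R1: Z = R = 470 Ω
  L: Z = jωL = j·841.9·0.0144 = 0 + j12.12 Ω
  C: Z = 1/(jωC) = -j/(ω·C) = 0 - j167 Ω
Step 3 — Parallel branch: L || C = 1/(1/L + 1/C) = 0 + j13.07 Ω.
Step 4 — Series with R1: Z_total = R1 + (L || C) = 470 + j13.07 Ω = 470.2∠1.6° Ω.
Step 5 — Source phasor: V = 48∠99.2° V = -7.674 + j47.38 V.
Step 6 — Current: I = V / Z = -0.01351 + j0.1012 A = 0.1021∠97.6° A.
Step 7 — Complex power: S = V·I* = 4.898 + j0.1362 VA.
Step 8 — Real power: P = Re(S) = 4.898 W.
Step 9 — Reactive power: Q = Im(S) = 0.1362 VAR.
Step 10 — Apparent power: |S| = 4.9 VA.
Step 11 — Power factor: PF = P/|S| = 0.9996 (lagging).

(a) P = 4.898 W  (b) Q = 0.1362 VAR  (c) S = 4.9 VA  (d) PF = 0.9996 (lagging)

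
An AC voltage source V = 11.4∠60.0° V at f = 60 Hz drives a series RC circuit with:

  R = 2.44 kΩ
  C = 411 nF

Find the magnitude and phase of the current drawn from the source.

Step 1 — Angular frequency: ω = 2π·f = 2π·60 = 377 rad/s.
Step 2 — Component impedances:
  R: Z = R = 2440 Ω
  C: Z = 1/(jωC) = -j/(ω·C) = 0 - j6454 Ω
Step 3 — Series combination: Z_total = R + C = 2440 - j6454 Ω = 6900∠-69.3° Ω.
Step 4 — Source phasor: V = 11.4∠60.0° V = 5.7 + j9.873 V.
Step 5 — Ohm's law: I = V / Z_total = (5.7 + j9.873) / (2440 - j6454) = -0.001046 + j0.001279 A.
Step 6 — Convert to polar: |I| = 0.001652 A, ∠I = 129.3°.

I = 0.001652∠129.3° A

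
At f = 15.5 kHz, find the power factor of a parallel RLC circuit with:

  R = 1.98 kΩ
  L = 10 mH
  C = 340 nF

Step 1 — Angular frequency: ω = 2π·f = 2π·1.55e+04 = 9.739e+04 rad/s.
Step 2 — Component impedances:
  R: Z = R = 1980 Ω
  L: Z = jωL = j·9.739e+04·0.01 = 0 + j973.9 Ω
  C: Z = 1/(jωC) = -j/(ω·C) = 0 - j30.2 Ω
Step 3 — Parallel combination: 1/Z_total = 1/R + 1/L + 1/C; Z_total = 0.4905 - j31.16 Ω = 31.16∠-89.1° Ω.
Step 4 — Power factor: PF = cos(φ) = Re(Z)/|Z| = 0.4905/31.16 = 0.01574.
Step 5 — Type: Im(Z) = -31.16 ⇒ leading (phase φ = -89.1°).

PF = 0.01574 (leading, φ = -89.1°)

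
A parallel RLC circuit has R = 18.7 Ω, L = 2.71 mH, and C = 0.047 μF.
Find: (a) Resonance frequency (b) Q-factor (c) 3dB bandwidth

Step 1 — Resonance: ω₀ = 1/√(LC) = 1/√(0.00271·4.7e-08) = 8.861e+04 rad/s.
Step 2 — f₀ = ω₀/(2π) = 1.41e+04 Hz.
Step 3 — Parallel Q: Q = R/(ω₀L) = 18.7/(8.861e+04·0.00271) = 0.07788.
Step 4 — Bandwidth: Δω = ω₀/Q = 1.138e+06 rad/s; BW = Δω/(2π) = 1.811e+05 Hz.

(a) f₀ = 1.41e+04 Hz  (b) Q = 0.07788  (c) BW = 1.811e+05 Hz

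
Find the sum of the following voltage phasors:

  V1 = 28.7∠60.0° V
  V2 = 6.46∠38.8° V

Step 1 — Convert each phasor to rectangular form:
  V1 = 28.7·(cos(60.0°) + j·sin(60.0°)) = 14.35 + j24.85 V
  V2 = 6.46·(cos(38.8°) + j·sin(38.8°)) = 5.035 + j4.048 V
Step 2 — Sum components: V_total = 19.38 + j28.9 V.
Step 3 — Convert to polar: |V_total| = 34.8 V, ∠V_total = 56.2°.

V_total = 34.8∠56.2° V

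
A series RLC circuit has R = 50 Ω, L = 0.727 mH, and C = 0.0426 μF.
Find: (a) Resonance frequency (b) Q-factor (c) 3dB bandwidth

Step 1 — Resonance condition Im(Z)=0 gives ω₀ = 1/√(LC).
Step 2 — ω₀ = 1/√(0.000727·4.26e-08) = 1.797e+05 rad/s.
Step 3 — f₀ = ω₀/(2π) = 2.86e+04 Hz.
Step 4 — Series Q: Q = ω₀L/R = 1.797e+05·0.000727/50 = 2.613.
Step 5 — 3dB bandwidth: Δω = ω₀/Q = 6.878e+04 rad/s; BW = Δω/(2π) = 1.095e+04 Hz.

(a) f₀ = 2.86e+04 Hz  (b) Q = 2.613  (c) BW = 1.095e+04 Hz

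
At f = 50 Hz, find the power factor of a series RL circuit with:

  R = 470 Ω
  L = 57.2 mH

Step 1 — Angular frequency: ω = 2π·f = 2π·50 = 314.2 rad/s.
Step 2 — Component impedances:
  R: Z = R = 470 Ω
  L: Z = jωL = j·314.2·0.0572 = 0 + j17.97 Ω
Step 3 — Series combination: Z_total = R + L = 470 + j17.97 Ω = 470.3∠2.2° Ω.
Step 4 — Power factor: PF = cos(φ) = Re(Z)/|Z| = 470/470.34 = 0.9993.
Step 5 — Type: Im(Z) = 17.97 ⇒ lagging (phase φ = 2.2°).

PF = 0.9993 (lagging, φ = 2.2°)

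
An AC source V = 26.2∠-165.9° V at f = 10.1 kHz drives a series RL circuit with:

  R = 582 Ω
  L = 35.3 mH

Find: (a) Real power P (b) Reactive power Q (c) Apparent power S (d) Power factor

Step 1 — Angular frequency: ω = 2π·f = 2π·1.01e+04 = 6.346e+04 rad/s.
Step 2 — Component impedances:
  R: Z = R = 582 Ω
  L: Z = jωL = j·6.346e+04·0.0353 = 0 + j2240 Ω
Step 3 — Series combination: Z_total = R + L = 582 + j2240 Ω = 2315∠75.4° Ω.
Step 4 — Source phasor: V = 26.2∠-165.9° V = -25.41 - j6.383 V.
Step 5 — Current: I = V / Z = -0.00543 + j0.009933 A = 0.01132∠118.7° A.
Step 6 — Complex power: S = V·I* = 0.07458 + j0.2871 VA.
Step 7 — Real power: P = Re(S) = 0.07458 W.
Step 8 — Reactive power: Q = Im(S) = 0.2871 VAR.
Step 9 — Apparent power: |S| = 0.2966 VA.
Step 10 — Power factor: PF = P/|S| = 0.2515 (lagging).

(a) P = 0.07458 W  (b) Q = 0.2871 VAR  (c) S = 0.2966 VA  (d) PF = 0.2515 (lagging)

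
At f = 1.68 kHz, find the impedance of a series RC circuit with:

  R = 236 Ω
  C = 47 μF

Step 1 — Angular frequency: ω = 2π·f = 2π·1680 = 1.056e+04 rad/s.
Step 2 — Component impedances:
  R: Z = R = 236 Ω
  C: Z = 1/(jωC) = -j/(ω·C) = 0 - j2.016 Ω
Step 3 — Series combination: Z_total = R + C = 236 - j2.016 Ω = 236∠-0.5° Ω.

Z = 236 - j2.016 Ω = 236∠-0.5° Ω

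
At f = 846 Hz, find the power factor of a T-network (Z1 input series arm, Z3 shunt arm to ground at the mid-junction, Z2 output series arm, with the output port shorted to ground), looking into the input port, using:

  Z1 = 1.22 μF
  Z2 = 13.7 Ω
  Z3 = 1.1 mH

Step 1 — Angular frequency: ω = 2π·f = 2π·846 = 5316 rad/s.
Step 2 — Component impedances:
  Z1: Z = 1/(jωC) = -j/(ω·C) = 0 - j154.2 Ω
  Z2: Z = R = 13.7 Ω
  Z3: Z = jωL = j·5316·0.0011 = 0 + j5.847 Ω
Step 3 — With the output port shorted to ground, the output series arm Z2 runs from the junction to ground; the shunt arm Z3 also runs from the junction to ground. They appear in parallel: Z3 || Z2 = 2.111 + j4.946 Ω.
Step 4 — Series with input arm Z1: Z_in = Z1 + (Z3 || Z2) = 2.111 - j149.3 Ω = 149.3∠-89.2° Ω.
Step 5 — Power factor: PF = cos(φ) = Re(Z)/|Z| = 2.111/149.3 = 0.01414.
Step 6 — Type: Im(Z) = -149.3 ⇒ leading (phase φ = -89.2°).

PF = 0.01414 (leading, φ = -89.2°)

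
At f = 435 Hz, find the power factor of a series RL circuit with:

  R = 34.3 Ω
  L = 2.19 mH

Step 1 — Angular frequency: ω = 2π·f = 2π·435 = 2733 rad/s.
Step 2 — Component impedances:
  R: Z = R = 34.3 Ω
  L: Z = jωL = j·2733·0.00219 = 0 + j5.986 Ω
Step 3 — Series combination: Z_total = R + L = 34.3 + j5.986 Ω = 34.82∠9.9° Ω.
Step 4 — Power factor: PF = cos(φ) = Re(Z)/|Z| = 34.3/34.82 = 0.9851.
Step 5 — Type: Im(Z) = 5.986 ⇒ lagging (phase φ = 9.9°).

PF = 0.9851 (lagging, φ = 9.9°)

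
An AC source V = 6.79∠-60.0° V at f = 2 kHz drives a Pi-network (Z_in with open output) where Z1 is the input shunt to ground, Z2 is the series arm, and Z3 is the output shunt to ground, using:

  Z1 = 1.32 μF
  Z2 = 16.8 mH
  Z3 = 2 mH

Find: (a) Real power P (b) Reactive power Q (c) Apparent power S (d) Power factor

Step 1 — Angular frequency: ω = 2π·f = 2π·2000 = 1.257e+04 rad/s.
Step 2 — Component impedances:
  Z1: Z = 1/(jωC) = -j/(ω·C) = 0 - j60.29 Ω
  Z2: Z = jωL = j·1.257e+04·0.0168 = 0 + j211.1 Ω
  Z3: Z = jωL = j·1.257e+04·0.002 = 0 + j25.13 Ω
Step 3 — With open output, the series arm Z2 and the output shunt Z3 appear in series to ground: Z2 + Z3 = 0 + j236.2 Ω.
Step 4 — Parallel with input shunt Z1: Z_in = Z1 || (Z2 + Z3) = 0 - j80.94 Ω = 80.94∠-90.0° Ω.
Step 5 — Source phasor: V = 6.79∠-60.0° V = 3.395 - j5.88 V.
Step 6 — Current: I = V / Z = 0.07265 + j0.04194 A = 0.08389∠30.0° A.
Step 7 — Complex power: S = V·I* = 0 - j0.5696 VA.
Step 8 — Real power: P = Re(S) = 0 W.
Step 9 — Reactive power: Q = Im(S) = -0.5696 VAR.
Step 10 — Apparent power: |S| = 0.5696 VA.
Step 11 — Power factor: PF = P/|S| = 0 (leading).

(a) P = 0 W  (b) Q = -0.5696 VAR  (c) S = 0.5696 VA  (d) PF = 0 (leading)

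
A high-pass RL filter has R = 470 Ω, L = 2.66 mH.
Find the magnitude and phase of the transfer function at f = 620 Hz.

Step 1 — Angular frequency: ω = 2π·620 = 3896 rad/s.
Step 2 — Transfer function: H(jω) = jωL/(R + jωL).
Step 3 — Numerator jωL = j·10.36; denominator R + jωL = 470 + j10.36.
Step 4 — H = 0.0004858 + j0.02204.
Step 5 — Magnitude: |H| = 0.02204 (-33.1 dB); phase: φ = 88.7°.

|H| = 0.02204 (-33.1 dB), φ = 88.7°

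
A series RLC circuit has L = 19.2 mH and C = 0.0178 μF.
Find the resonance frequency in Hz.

Step 1 — Resonance condition Im(Z)=0 gives ω₀ = 1/√(LC).
Step 2 — ω₀ = 1/√(0.0192·1.78e-08) = 5.409e+04 rad/s.
Step 3 — f₀ = ω₀/(2π) = 8609 Hz.

f₀ = 8609 Hz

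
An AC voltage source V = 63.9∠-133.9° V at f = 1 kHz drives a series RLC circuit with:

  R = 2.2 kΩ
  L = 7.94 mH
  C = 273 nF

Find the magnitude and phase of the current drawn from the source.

Step 1 — Angular frequency: ω = 2π·f = 2π·1000 = 6283 rad/s.
Step 2 — Component impedances:
  R: Z = R = 2200 Ω
  L: Z = jωL = j·6283·0.00794 = 0 + j49.89 Ω
  C: Z = 1/(jωC) = -j/(ω·C) = 0 - j583 Ω
Step 3 — Series combination: Z_total = R + L + C = 2200 - j533.1 Ω = 2264∠-13.6° Ω.
Step 4 — Source phasor: V = 63.9∠-133.9° V = -44.31 - j46.04 V.
Step 5 — Ohm's law: I = V / Z_total = (-44.31 - j46.04) / (2200 - j533.1) = -0.01423 - j0.02438 A.
Step 6 — Convert to polar: |I| = 0.02823 A, ∠I = -120.3°.

I = 0.02823∠-120.3° A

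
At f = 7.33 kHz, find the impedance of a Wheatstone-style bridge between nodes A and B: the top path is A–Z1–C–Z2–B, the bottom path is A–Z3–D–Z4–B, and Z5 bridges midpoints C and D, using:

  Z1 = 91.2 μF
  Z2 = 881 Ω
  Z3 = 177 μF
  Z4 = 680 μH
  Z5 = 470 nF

Step 1 — Angular frequency: ω = 2π·f = 2π·7330 = 4.606e+04 rad/s.
Step 2 — Component impedances:
  Z1: Z = 1/(jωC) = -j/(ω·C) = 0 - j0.2381 Ω
  Z2: Z = R = 881 Ω
  Z3: Z = 1/(jωC) = -j/(ω·C) = 0 - j0.1227 Ω
  Z4: Z = jωL = j·4.606e+04·0.00068 = 0 + j31.32 Ω
  Z5: Z = 1/(jωC) = -j/(ω·C) = 0 - j46.2 Ω
Step 3 — Bridge requires nodal analysis (the Z5 bridge couples midpoints C and D, so the two paths cannot be reduced to a simple series/parallel combination). Setting node B to ground and injecting 1 A at node A, the 3-node admittance system at A, C, D solves to V_A = Z_AB = 1.103 + j31.16 Ω = 31.18∠88.0° Ω.

Z = 1.103 + j31.16 Ω = 31.18∠88.0° Ω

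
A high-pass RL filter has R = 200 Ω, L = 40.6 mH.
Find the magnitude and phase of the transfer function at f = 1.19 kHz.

Step 1 — Angular frequency: ω = 2π·1190 = 7477 rad/s.
Step 2 — Transfer function: H(jω) = jωL/(R + jωL).
Step 3 — Numerator jωL = j·303.6; denominator R + jωL = 200 + j303.6.
Step 4 — H = 0.6973 + j0.4594.
Step 5 — Magnitude: |H| = 0.8351 (-1.6 dB); phase: φ = 33.4°.

|H| = 0.8351 (-1.6 dB), φ = 33.4°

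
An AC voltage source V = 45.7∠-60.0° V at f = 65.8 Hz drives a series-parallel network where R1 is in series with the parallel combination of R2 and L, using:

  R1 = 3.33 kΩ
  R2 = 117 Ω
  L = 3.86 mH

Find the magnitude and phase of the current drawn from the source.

Step 1 — Angular frequency: ω = 2π·f = 2π·65.8 = 413.4 rad/s.
Step 2 — Component impedances:
  R1: Z = R = 3330 Ω
  R2: Z = R = 117 Ω
  L: Z = jωL = j·413.4·0.00386 = 0 + j1.596 Ω
Step 3 — Parallel branch: R2 || L = 1/(1/R2 + 1/L) = 0.02176 + j1.596 Ω.
Step 4 — Series with R1: Z_total = R1 + (R2 || L) = 3330 + j1.596 Ω = 3330∠0.0° Ω.
Step 5 — Source phasor: V = 45.7∠-60.0° V = 22.85 - j39.58 V.
Step 6 — Ohm's law: I = V / Z_total = (22.85 - j39.58) / (3330 + j1.596) = 0.006856 - j0.01189 A.
Step 7 — Convert to polar: |I| = 0.01372 A, ∠I = -60.0°.

I = 0.01372∠-60.0° A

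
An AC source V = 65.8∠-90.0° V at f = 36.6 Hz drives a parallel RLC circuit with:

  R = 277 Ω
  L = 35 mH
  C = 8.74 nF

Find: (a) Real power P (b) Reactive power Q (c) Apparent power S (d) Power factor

Step 1 — Angular frequency: ω = 2π·f = 2π·36.6 = 230 rad/s.
Step 2 — Component impedances:
  R: Z = R = 277 Ω
  L: Z = jωL = j·230·0.035 = 0 + j8.049 Ω
  C: Z = 1/(jωC) = -j/(ω·C) = 0 - j4.975e+05 Ω
Step 3 — Parallel combination: 1/Z_total = 1/R + 1/L + 1/C; Z_total = 0.2337 + j8.042 Ω = 8.045∠88.3° Ω.
Step 4 — Source phasor: V = 65.8∠-90.0° V = 0 - j65.8 V.
Step 5 — Current: I = V / Z = -8.175 - j0.2375 A = 8.178∠-178.3° A.
Step 6 — Complex power: S = V·I* = 15.63 + j537.9 VA.
Step 7 — Real power: P = Re(S) = 15.63 W.
Step 8 — Reactive power: Q = Im(S) = 537.9 VAR.
Step 9 — Apparent power: |S| = 538.1 VA.
Step 10 — Power factor: PF = P/|S| = 0.02905 (lagging).

(a) P = 15.63 W  (b) Q = 537.9 VAR  (c) S = 538.1 VA  (d) PF = 0.02905 (lagging)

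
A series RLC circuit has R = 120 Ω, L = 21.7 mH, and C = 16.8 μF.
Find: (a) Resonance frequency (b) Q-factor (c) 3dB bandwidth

Step 1 — Resonance condition Im(Z)=0 gives ω₀ = 1/√(LC).
Step 2 — ω₀ = 1/√(0.0217·1.68e-05) = 1656 rad/s.
Step 3 — f₀ = ω₀/(2π) = 263.6 Hz.
Step 4 — Series Q: Q = ω₀L/R = 1656·0.0217/120 = 0.2995.
Step 5 — 3dB bandwidth: Δω = ω₀/Q = 5530 rad/s; BW = Δω/(2π) = 880.1 Hz.

(a) f₀ = 263.6 Hz  (b) Q = 0.2995  (c) BW = 880.1 Hz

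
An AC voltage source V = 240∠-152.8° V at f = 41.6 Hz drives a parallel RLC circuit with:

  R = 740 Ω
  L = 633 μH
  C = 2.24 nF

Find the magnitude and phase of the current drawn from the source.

Step 1 — Angular frequency: ω = 2π·f = 2π·41.6 = 261.4 rad/s.
Step 2 — Component impedances:
  R: Z = R = 740 Ω
  L: Z = jωL = j·261.4·0.000633 = 0 + j0.1655 Ω
  C: Z = 1/(jωC) = -j/(ω·C) = 0 - j1.708e+06 Ω
Step 3 — Parallel combination: 1/Z_total = 1/R + 1/L + 1/C; Z_total = 3.699e-05 + j0.1655 Ω = 0.1655∠90.0° Ω.
Step 4 — Source phasor: V = 240∠-152.8° V = -213.5 - j109.7 V.
Step 5 — Ohm's law: I = V / Z_total = (-213.5 - j109.7) / (3.699e-05 + j0.1655) = -663.3 + j1290 A.
Step 6 — Convert to polar: |I| = 1451 A, ∠I = 117.2°.

I = 1451∠117.2° A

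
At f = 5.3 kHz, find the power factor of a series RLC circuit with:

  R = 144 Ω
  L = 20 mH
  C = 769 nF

Step 1 — Angular frequency: ω = 2π·f = 2π·5300 = 3.33e+04 rad/s.
Step 2 — Component impedances:
  R: Z = R = 144 Ω
  L: Z = jωL = j·3.33e+04·0.02 = 0 + j666 Ω
  C: Z = 1/(jωC) = -j/(ω·C) = 0 - j39.05 Ω
Step 3 — Series combination: Z_total = R + L + C = 144 + j627 Ω = 643.3∠77.1° Ω.
Step 4 — Power factor: PF = cos(φ) = Re(Z)/|Z| = 144/643.3 = 0.2238.
Step 5 — Type: Im(Z) = 627 ⇒ lagging (phase φ = 77.1°).

PF = 0.2238 (lagging, φ = 77.1°)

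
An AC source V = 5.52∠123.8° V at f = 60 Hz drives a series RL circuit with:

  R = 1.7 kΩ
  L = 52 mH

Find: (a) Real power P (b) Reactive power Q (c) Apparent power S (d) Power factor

Step 1 — Angular frequency: ω = 2π·f = 2π·60 = 377 rad/s.
Step 2 — Component impedances:
  R: Z = R = 1700 Ω
  L: Z = jωL = j·377·0.052 = 0 + j19.6 Ω
Step 3 — Series combination: Z_total = R + L = 1700 + j19.6 Ω = 1700∠0.7° Ω.
Step 4 — Source phasor: V = 5.52∠123.8° V = -3.071 + j4.587 V.
Step 5 — Current: I = V / Z = -0.001775 + j0.002719 A = 0.003247∠123.1° A.
Step 6 — Complex power: S = V·I* = 0.01792 + j0.0002067 VA.
Step 7 — Real power: P = Re(S) = 0.01792 W.
Step 8 — Reactive power: Q = Im(S) = 0.0002067 VAR.
Step 9 — Apparent power: |S| = 0.01792 VA.
Step 10 — Power factor: PF = P/|S| = 0.9999 (lagging).

(a) P = 0.01792 W  (b) Q = 0.0002067 VAR  (c) S = 0.01792 VA  (d) PF = 0.9999 (lagging)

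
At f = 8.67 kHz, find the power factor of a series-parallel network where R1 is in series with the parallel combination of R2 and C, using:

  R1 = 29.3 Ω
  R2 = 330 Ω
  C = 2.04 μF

Step 1 — Angular frequency: ω = 2π·f = 2π·8670 = 5.448e+04 rad/s.
Step 2 — Component impedances:
  R1: Z = R = 29.3 Ω
  R2: Z = R = 330 Ω
  C: Z = 1/(jωC) = -j/(ω·C) = 0 - j8.999 Ω
Step 3 — Parallel branch: R2 || C = 1/(1/R2 + 1/C) = 0.2452 - j8.992 Ω.
Step 4 — Series with R1: Z_total = R1 + (R2 || C) = 29.55 - j8.992 Ω = 30.88∠-16.9° Ω.
Step 5 — Power factor: PF = cos(φ) = Re(Z)/|Z| = 29.545/30.883 = 0.9567.
Step 6 — Type: Im(Z) = -8.992 ⇒ leading (phase φ = -16.9°).

PF = 0.9567 (leading, φ = -16.9°)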